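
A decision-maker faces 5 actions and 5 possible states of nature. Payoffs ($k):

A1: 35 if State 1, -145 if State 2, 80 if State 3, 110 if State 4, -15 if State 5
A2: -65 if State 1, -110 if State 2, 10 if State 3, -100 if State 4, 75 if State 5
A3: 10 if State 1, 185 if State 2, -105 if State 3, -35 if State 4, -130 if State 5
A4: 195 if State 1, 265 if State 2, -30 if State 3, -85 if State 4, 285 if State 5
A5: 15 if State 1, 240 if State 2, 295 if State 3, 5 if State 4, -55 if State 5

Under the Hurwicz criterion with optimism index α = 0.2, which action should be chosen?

A5

A1: 0.2·110 + 0.8·(-145) = -94
A2: 0.2·75 + 0.8·(-110) = -73
A3: 0.2·185 + 0.8·(-130) = -67
A4: 0.2·285 + 0.8·(-85) = -11
A5: 0.2·295 + 0.8·(-55) = 15
Highest Hurwicz score = 15 → A5.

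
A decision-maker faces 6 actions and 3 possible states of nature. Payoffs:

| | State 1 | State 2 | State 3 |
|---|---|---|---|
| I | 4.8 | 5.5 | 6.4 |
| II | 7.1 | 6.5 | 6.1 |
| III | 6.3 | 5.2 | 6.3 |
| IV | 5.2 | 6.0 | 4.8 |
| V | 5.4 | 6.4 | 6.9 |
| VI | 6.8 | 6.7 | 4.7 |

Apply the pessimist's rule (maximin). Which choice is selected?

Row minima: I=4.8, II=6.1, III=5.2, IV=4.8, V=5.4, VI=4.7
Best worst-case = 6.1 → II.

II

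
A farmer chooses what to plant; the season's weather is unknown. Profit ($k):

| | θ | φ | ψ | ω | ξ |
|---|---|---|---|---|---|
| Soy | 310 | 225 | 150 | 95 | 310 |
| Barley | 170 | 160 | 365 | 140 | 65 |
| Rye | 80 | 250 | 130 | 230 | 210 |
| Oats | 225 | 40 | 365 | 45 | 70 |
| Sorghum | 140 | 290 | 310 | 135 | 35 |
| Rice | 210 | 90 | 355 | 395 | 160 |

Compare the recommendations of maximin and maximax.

maximin → Soy; maximax → Rice (disagree)

Row minima: Soy=95, Barley=65, Rye=80, Oats=40, Sorghum=35, Rice=90
Best worst-case = 95 → Soy.
Row maxima: Soy=310, Barley=365, Rye=250, Oats=365, Sorghum=310, Rice=395
Best best-case = 395 → Rice.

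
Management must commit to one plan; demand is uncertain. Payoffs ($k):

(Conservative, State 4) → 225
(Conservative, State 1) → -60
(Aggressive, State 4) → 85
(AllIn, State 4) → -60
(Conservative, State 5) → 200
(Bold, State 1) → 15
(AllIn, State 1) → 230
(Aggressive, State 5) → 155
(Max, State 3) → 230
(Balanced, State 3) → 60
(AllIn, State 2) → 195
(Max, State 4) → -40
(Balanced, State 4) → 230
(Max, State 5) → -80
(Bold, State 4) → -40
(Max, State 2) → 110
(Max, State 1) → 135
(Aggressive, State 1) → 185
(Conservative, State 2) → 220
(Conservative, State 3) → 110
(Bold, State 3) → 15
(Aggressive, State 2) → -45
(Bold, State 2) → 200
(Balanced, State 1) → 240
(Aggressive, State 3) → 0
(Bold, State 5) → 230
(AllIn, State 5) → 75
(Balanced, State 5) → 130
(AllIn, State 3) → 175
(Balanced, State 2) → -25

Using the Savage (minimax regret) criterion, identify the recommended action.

Balanced

Column bests: State 1=240, State 2=220, State 3=230, State 4=230, State 5=230.
Conservative regrets: 300, 0, 120, 5, 30 → max 300
Balanced regrets: 0, 245, 170, 0, 100 → max 245
Aggressive regrets: 55, 265, 230, 145, 75 → max 265
Bold regrets: 225, 20, 215, 270, 0 → max 270
AllIn regrets: 10, 25, 55, 290, 155 → max 290
Max regrets: 105, 110, 0, 270, 310 → max 310
Smallest max regret = 245 → Balanced.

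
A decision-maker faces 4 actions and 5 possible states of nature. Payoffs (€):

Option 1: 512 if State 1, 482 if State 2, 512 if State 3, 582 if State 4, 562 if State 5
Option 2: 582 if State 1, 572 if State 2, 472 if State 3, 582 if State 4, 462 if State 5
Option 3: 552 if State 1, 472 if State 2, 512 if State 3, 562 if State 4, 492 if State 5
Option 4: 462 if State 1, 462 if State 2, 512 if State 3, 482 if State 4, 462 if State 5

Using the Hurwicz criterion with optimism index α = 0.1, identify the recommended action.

Option 1

Option 1: 0.1·582 + 0.9·482 = 492
Option 2: 0.1·582 + 0.9·462 = 474
Option 3: 0.1·562 + 0.9·472 = 481
Option 4: 0.1·512 + 0.9·462 = 467
Highest Hurwicz score = 492 → Option 1.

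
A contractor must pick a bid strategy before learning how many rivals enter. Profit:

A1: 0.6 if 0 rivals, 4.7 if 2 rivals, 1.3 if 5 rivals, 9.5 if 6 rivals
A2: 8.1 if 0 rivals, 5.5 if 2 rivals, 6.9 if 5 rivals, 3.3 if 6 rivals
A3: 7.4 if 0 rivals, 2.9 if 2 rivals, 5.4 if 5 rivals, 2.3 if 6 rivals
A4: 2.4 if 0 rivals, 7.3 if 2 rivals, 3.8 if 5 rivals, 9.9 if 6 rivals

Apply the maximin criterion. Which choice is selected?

A2

Row minima: A1=0.6, A2=3.3, A3=2.3, A4=2.4
Best worst-case = 3.3 → A2.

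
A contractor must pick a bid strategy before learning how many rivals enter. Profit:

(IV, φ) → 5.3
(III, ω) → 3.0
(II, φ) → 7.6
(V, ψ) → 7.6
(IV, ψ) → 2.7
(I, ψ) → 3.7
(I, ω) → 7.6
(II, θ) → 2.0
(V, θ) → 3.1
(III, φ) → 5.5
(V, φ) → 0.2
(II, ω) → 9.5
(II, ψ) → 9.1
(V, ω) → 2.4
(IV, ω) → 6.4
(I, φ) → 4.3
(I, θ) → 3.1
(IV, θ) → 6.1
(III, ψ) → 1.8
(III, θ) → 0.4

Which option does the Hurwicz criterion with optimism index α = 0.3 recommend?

I

I: 0.3·7.6 + 0.7·3.1 = 4.45
II: 0.3·9.5 + 0.7·2.0 = 4.25
III: 0.3·5.5 + 0.7·0.4 = 1.93
IV: 0.3·6.4 + 0.7·2.7 = 3.81
V: 0.3·7.6 + 0.7·0.2 = 2.42
Highest Hurwicz score = 4.45 → I.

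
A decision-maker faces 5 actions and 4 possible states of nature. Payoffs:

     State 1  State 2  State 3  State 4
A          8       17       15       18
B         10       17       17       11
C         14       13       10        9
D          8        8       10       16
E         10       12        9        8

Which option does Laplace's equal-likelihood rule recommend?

A

Row averages: A=14.5, B=13.75, C=11.5, D=10.5, E=9.75
Highest average = 14.5 → A.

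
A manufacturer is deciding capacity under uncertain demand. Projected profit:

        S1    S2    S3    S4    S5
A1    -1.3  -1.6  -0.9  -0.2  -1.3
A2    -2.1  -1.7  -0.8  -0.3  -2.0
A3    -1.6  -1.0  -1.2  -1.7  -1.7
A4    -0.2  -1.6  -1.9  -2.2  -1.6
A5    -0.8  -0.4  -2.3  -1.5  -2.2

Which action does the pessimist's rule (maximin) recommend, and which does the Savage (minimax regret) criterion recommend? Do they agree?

Row minima: A1=-1.6, A2=-2.1, A3=-1.7, A4=-2.2, A5=-2.3
Best worst-case = -1.6 → A1.
Column bests: S1=-0.2, S2=-0.4, S3=-0.8, S4=-0.2, S5=-1.3.
A1 regrets: 1.1, 1.2, 0.1, 0.0, 0.0 → max 1.2
A2 regrets: 1.9, 1.3, 0.0, 0.1, 0.7 → max 1.9
A3 regrets: 1.4, 0.6, 0.4, 1.5, 0.4 → max 1.5
A4 regrets: 0.0, 1.2, 1.1, 2.0, 0.3 → max 2.0
A5 regrets: 0.6, 0.0, 1.5, 1.3, 0.9 → max 1.5
Smallest max regret = 1.2 → A1.

maximin → A1; minimax regret → A1 (agree)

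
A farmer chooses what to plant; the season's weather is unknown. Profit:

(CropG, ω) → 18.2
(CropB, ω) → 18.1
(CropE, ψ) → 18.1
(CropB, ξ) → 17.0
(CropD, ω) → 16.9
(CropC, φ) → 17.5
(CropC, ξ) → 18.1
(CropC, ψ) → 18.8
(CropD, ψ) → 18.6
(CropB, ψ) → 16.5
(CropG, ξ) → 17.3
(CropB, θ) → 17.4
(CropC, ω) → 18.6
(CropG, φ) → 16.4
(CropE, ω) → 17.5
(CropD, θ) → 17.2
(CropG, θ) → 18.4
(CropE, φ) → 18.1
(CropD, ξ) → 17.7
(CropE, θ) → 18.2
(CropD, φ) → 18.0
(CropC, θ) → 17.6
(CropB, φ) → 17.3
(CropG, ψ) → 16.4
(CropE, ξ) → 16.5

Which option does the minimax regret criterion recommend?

Column bests: θ=18.4, φ=18.1, ψ=18.8, ω=18.6, ξ=18.1.
CropD regrets: 1.2, 0.1, 0.2, 1.7, 0.4 → max 1.7
CropC regrets: 0.8, 0.6, 0.0, 0.0, 0.0 → max 0.8
CropB regrets: 1.0, 0.8, 2.3, 0.5, 1.1 → max 2.3
CropG regrets: 0.0, 1.7, 2.4, 0.4, 0.8 → max 2.4
CropE regrets: 0.2, 0.0, 0.7, 1.1, 1.6 → max 1.6
Smallest max regret = 0.8 → CropC.

CropC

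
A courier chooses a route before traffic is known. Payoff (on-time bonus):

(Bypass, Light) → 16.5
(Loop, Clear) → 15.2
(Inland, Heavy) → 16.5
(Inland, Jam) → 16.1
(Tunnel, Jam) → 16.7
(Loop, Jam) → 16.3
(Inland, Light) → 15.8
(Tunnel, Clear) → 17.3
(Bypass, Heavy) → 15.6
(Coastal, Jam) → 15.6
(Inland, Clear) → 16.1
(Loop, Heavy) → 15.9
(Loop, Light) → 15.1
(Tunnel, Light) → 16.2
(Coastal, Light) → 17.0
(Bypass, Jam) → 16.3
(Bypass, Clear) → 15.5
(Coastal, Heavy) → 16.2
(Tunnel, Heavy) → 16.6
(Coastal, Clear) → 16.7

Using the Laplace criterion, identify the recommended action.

Tunnel

Row averages: Tunnel=16.7, Inland=16.125, Loop=15.625, Coastal=16.375, Bypass=15.975
Highest average = 16.7 → Tunnel.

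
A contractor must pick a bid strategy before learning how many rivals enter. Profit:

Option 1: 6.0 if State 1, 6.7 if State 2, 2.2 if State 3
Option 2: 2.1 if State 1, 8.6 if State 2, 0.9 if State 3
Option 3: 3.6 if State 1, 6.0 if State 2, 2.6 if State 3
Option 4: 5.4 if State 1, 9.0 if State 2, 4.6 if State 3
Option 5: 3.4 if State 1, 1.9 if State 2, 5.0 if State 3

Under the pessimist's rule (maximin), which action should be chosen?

Row minima: Option 1=2.2, Option 2=0.9, Option 3=2.6, Option 4=4.6, Option 5=1.9
Best worst-case = 4.6 → Option 4.

Option 4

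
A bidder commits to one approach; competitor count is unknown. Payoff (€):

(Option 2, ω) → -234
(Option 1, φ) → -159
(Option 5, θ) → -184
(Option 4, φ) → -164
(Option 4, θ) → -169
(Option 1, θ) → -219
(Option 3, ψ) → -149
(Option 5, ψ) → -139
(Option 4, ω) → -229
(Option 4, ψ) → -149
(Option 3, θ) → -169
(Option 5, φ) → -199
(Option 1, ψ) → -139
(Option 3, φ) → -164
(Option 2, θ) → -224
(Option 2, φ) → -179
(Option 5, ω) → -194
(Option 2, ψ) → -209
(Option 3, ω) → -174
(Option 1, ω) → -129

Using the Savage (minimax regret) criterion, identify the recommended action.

Option 3

Column bests: θ=-169, φ=-159, ψ=-139, ω=-129.
Option 1 regrets: 50, 0, 0, 0 → max 50
Option 2 regrets: 55, 20, 70, 105 → max 105
Option 3 regrets: 0, 5, 10, 45 → max 45
Option 4 regrets: 0, 5, 10, 100 → max 100
Option 5 regrets: 15, 40, 0, 65 → max 65
Smallest max regret = 45 → Option 3.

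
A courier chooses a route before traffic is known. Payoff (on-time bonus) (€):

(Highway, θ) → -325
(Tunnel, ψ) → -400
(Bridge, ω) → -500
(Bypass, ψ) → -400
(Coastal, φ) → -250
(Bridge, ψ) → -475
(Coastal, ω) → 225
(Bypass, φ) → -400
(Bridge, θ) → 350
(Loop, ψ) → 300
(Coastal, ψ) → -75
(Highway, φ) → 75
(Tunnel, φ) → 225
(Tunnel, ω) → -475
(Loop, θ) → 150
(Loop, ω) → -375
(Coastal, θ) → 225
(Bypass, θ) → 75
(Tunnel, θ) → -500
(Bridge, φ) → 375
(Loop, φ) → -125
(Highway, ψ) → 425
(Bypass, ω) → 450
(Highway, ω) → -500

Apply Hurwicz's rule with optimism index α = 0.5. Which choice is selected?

Bypass

Highway: 0.5·425 + 0.5·(-500) = -37.5
Loop: 0.5·300 + 0.5·(-375) = -37.5
Tunnel: 0.5·225 + 0.5·(-500) = -137.5
Coastal: 0.5·225 + 0.5·(-250) = -12.5
Bypass: 0.5·450 + 0.5·(-400) = 25
Bridge: 0.5·375 + 0.5·(-500) = -62.5
Highest Hurwicz score = 25 → Bypass.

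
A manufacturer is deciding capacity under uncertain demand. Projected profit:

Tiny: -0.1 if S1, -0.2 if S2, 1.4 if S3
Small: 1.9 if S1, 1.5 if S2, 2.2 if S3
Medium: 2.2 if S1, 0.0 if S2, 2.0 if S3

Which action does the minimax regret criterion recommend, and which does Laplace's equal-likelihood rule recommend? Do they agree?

minimax regret → Small; laplace → Small (agree)

Column bests: S1=2.2, S2=1.5, S3=2.2.
Tiny regrets: 2.3, 1.7, 0.8 → max 2.3
Small regrets: 0.3, 0.0, 0.0 → max 0.3
Medium regrets: 0.0, 1.5, 0.2 → max 1.5
Smallest max regret = 0.3 → Small.
Row averages: Tiny=11/30, Small=28/15, Medium=1.4
Highest average = 28/15 → Small.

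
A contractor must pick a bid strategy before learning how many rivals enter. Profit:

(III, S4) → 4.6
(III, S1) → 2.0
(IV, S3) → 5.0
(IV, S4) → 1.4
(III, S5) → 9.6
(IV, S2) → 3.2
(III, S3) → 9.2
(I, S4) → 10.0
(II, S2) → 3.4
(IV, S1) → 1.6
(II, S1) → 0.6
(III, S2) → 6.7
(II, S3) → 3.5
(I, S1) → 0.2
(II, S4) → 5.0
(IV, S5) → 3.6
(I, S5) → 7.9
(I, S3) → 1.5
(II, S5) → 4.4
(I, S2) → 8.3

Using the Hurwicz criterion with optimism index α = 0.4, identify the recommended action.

III

I: 0.4·10.0 + 0.6·0.2 = 4.12
II: 0.4·5.0 + 0.6·0.6 = 2.36
III: 0.4·9.6 + 0.6·2.0 = 5.04
IV: 0.4·5.0 + 0.6·1.4 = 2.84
Highest Hurwicz score = 5.04 → III.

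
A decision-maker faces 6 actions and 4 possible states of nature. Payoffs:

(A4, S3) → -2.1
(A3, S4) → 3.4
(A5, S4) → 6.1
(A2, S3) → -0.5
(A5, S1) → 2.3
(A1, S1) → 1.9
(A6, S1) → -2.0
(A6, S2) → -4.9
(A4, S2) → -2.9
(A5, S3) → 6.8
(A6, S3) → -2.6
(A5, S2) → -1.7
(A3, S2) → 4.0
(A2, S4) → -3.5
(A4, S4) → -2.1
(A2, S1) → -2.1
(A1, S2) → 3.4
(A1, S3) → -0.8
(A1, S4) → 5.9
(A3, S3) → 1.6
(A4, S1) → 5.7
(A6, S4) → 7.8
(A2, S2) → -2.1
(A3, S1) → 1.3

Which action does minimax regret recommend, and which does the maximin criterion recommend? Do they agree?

minimax regret → A3; maximin → A3 (agree)

Column bests: S1=5.7, S2=4.0, S3=6.8, S4=7.8.
A1 regrets: 3.8, 0.6, 7.6, 1.9 → max 7.6
A2 regrets: 7.8, 6.1, 7.3, 11.3 → max 11.3
A3 regrets: 4.4, 0.0, 5.2, 4.4 → max 5.2
A4 regrets: 0.0, 6.9, 8.9, 9.9 → max 9.9
A5 regrets: 3.4, 5.7, 0.0, 1.7 → max 5.7
A6 regrets: 7.7, 8.9, 9.4, 0.0 → max 9.4
Smallest max regret = 5.2 → A3.
Row minima: A1=-0.8, A2=-3.5, A3=1.3, A4=-2.9, A5=-1.7, A6=-4.9
Best worst-case = 1.3 → A3.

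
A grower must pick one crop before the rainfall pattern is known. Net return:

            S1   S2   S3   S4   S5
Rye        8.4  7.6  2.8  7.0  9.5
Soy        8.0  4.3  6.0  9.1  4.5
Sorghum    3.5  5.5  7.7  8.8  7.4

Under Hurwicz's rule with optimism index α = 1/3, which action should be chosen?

Soy

Rye: 1/3·9.5 + 2/3·2.8 = 151/30
Soy: 1/3·9.1 + 2/3·4.3 = 5.9
Sorghum: 1/3·8.8 + 2/3·3.5 = 79/15
Highest Hurwicz score = 5.9 → Soy.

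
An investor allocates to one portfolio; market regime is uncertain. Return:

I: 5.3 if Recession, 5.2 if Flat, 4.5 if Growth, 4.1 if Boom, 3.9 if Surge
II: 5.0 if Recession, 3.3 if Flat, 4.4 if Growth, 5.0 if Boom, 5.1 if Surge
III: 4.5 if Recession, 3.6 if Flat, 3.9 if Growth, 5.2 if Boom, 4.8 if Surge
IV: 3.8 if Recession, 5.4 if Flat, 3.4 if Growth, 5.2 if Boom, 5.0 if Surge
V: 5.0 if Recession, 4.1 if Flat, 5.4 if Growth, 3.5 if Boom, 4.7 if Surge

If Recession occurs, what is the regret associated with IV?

Best payoff under Recession is 5.3.
Regret = 5.3 − 3.8 = 1.5.

1.5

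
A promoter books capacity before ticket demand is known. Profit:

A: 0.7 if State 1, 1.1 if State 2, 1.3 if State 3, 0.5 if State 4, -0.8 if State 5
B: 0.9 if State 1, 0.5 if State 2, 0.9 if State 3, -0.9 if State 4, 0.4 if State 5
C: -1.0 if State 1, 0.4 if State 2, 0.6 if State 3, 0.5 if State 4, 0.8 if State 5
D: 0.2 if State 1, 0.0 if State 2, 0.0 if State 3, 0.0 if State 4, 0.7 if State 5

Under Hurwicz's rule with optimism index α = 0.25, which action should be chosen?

D

A: 0.25·1.3 + 0.75·(-0.8) = -0.275
B: 0.25·0.9 + 0.75·(-0.9) = -0.45
C: 0.25·0.8 + 0.75·(-1.0) = -0.55
D: 0.25·0.7 + 0.75·0.0 = 0.175
Highest Hurwicz score = 0.175 → D.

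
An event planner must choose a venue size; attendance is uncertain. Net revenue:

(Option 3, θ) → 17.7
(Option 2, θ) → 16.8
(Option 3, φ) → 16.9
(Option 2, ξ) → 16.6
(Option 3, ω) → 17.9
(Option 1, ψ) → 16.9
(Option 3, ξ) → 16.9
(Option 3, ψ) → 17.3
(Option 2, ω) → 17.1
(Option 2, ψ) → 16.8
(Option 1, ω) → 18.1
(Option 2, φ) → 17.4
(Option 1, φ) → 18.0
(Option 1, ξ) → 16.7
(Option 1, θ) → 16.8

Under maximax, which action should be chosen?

Row maxima: Option 1=18.1, Option 2=17.4, Option 3=17.9
Best best-case = 18.1 → Option 1.

Option 1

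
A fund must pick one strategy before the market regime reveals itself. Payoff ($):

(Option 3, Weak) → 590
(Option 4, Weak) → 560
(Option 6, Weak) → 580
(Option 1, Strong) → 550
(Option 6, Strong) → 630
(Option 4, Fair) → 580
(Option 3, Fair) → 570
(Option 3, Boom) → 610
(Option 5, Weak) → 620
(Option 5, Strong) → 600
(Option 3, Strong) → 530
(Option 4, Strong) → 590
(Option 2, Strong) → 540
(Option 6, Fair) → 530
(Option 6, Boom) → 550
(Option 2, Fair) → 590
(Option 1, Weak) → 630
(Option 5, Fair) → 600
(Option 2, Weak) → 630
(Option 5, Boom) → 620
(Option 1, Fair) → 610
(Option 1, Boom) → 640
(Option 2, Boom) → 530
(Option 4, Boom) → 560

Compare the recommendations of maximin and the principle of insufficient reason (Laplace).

maximin → Option 5; laplace → Option 5 (agree)

Row minima: Option 1=550, Option 2=530, Option 3=530, Option 4=560, Option 5=600, Option 6=530
Best worst-case = 600 → Option 5.
Row averages: Option 1=607.5, Option 2=572.5, Option 3=575, Option 4=572.5, Option 5=610, Option 6=572.5
Highest average = 610 → Option 5.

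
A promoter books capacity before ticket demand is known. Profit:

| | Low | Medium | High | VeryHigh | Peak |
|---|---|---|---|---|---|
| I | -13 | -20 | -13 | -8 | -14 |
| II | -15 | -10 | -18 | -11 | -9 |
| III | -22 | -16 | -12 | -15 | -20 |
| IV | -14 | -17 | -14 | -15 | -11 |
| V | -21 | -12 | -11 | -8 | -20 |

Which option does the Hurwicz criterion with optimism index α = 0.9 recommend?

I: 0.9·(-8) + 0.1·(-20) = -9.2
II: 0.9·(-9) + 0.1·(-18) = -9.9
III: 0.9·(-12) + 0.1·(-22) = -13
IV: 0.9·(-11) + 0.1·(-17) = -11.6
V: 0.9·(-8) + 0.1·(-21) = -9.3
Highest Hurwicz score = -9.2 → I.

I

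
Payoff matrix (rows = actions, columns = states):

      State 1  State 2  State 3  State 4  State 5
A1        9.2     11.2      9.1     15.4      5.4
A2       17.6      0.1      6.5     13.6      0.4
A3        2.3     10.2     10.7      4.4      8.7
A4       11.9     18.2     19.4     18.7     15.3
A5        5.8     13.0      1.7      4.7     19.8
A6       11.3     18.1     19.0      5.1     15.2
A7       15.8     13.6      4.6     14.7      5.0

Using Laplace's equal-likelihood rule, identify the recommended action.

Row averages: A1=10.06, A2=7.64, A3=7.26, A4=16.7, A5=9, A6=13.74, A7=10.74
Highest average = 16.7 → A4.

A4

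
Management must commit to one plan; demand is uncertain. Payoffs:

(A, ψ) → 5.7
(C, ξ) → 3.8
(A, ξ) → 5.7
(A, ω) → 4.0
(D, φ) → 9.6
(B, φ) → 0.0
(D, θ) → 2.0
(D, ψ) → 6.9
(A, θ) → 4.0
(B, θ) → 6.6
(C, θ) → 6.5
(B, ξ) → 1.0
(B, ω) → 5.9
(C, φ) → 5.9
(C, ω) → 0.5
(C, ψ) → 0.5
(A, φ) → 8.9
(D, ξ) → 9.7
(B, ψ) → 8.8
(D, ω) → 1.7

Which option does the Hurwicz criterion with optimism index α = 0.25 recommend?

A

A: 0.25·8.9 + 0.75·4.0 = 5.225
B: 0.25·8.8 + 0.75·0.0 = 2.2
C: 0.25·6.5 + 0.75·0.5 = 2
D: 0.25·9.7 + 0.75·1.7 = 3.7
Highest Hurwicz score = 5.225 → A.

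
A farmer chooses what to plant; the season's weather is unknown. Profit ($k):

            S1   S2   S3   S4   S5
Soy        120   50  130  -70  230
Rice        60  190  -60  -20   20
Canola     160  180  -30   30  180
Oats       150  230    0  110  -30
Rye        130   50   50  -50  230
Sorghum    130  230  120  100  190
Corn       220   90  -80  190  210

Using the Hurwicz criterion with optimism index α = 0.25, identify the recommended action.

Soy: 0.25·230 + 0.75·(-70) = 5
Rice: 0.25·190 + 0.75·(-60) = 2.5
Canola: 0.25·180 + 0.75·(-30) = 22.5
Oats: 0.25·230 + 0.75·(-30) = 35
Rye: 0.25·230 + 0.75·(-50) = 20
Sorghum: 0.25·230 + 0.75·100 = 132.5
Corn: 0.25·220 + 0.75·(-80) = -5
Highest Hurwicz score = 132.5 → Sorghum.

Sorghum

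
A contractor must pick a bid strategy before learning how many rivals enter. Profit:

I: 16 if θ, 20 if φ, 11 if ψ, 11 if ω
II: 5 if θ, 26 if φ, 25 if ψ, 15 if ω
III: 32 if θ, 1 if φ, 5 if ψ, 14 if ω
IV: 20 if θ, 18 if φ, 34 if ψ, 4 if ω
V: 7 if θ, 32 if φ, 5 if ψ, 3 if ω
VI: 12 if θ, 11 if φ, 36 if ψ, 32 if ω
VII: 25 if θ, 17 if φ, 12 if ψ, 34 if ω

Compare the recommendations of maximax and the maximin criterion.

maximax → VI; maximin → VII (disagree)

Row maxima: I=20, II=26, III=32, IV=34, V=32, VI=36, VII=34
Best best-case = 36 → VI.
Row minima: I=11, II=5, III=1, IV=4, V=3, VI=11, VII=12
Best worst-case = 12 → VII.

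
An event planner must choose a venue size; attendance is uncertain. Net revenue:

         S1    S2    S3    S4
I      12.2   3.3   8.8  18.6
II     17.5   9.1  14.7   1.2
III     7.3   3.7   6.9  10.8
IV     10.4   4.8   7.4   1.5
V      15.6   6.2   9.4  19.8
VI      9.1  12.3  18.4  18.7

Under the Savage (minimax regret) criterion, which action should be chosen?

Column bests: S1=17.5, S2=12.3, S3=18.4, S4=19.8.
I regrets: 5.3, 9.0, 9.6, 1.2 → max 9.6
II regrets: 0.0, 3.2, 3.7, 18.6 → max 18.6
III regrets: 10.2, 8.6, 11.5, 9.0 → max 11.5
IV regrets: 7.1, 7.5, 11.0, 18.3 → max 18.3
V regrets: 1.9, 6.1, 9.0, 0.0 → max 9.0
VI regrets: 8.4, 0.0, 0.0, 1.1 → max 8.4
Smallest max regret = 8.4 → VI.

VI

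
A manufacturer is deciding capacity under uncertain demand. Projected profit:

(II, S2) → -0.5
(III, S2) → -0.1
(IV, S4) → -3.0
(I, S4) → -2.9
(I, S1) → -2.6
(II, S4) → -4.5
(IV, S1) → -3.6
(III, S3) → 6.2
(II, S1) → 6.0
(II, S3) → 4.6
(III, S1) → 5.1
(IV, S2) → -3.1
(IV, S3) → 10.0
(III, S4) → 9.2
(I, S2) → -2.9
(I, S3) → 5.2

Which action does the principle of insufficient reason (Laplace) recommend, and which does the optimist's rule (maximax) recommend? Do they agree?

Row averages: I=-0.8, II=1.4, III=5.1, IV=0.075
Highest average = 5.1 → III.
Row maxima: I=5.2, II=6.0, III=9.2, IV=10.0
Best best-case = 10.0 → IV.

laplace → III; maximax → IV (disagree)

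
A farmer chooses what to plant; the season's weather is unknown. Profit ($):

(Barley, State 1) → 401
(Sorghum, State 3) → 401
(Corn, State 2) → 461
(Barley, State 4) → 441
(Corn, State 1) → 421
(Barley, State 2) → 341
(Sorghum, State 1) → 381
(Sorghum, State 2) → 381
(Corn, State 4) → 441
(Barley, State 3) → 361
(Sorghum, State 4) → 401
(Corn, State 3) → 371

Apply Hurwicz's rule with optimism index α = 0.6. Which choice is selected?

Sorghum: 0.6·401 + 0.4·381 = 393
Corn: 0.6·461 + 0.4·371 = 425
Barley: 0.6·441 + 0.4·341 = 401
Highest Hurwicz score = 425 → Corn.

Corn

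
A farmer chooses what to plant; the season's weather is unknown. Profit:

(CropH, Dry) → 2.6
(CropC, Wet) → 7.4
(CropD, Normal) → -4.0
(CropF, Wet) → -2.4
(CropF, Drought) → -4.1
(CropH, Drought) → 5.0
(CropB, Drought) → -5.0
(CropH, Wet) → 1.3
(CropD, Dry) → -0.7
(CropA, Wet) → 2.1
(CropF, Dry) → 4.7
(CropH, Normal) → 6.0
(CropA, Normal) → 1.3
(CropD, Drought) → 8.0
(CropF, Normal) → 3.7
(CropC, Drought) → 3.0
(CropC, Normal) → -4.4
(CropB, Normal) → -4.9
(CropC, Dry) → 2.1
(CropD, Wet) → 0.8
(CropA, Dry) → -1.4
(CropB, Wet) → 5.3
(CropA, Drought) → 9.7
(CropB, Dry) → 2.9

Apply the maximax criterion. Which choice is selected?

CropA

Row maxima: CropC=7.4, CropF=4.7, CropD=8.0, CropA=9.7, CropH=6.0, CropB=5.3
Best best-case = 9.7 → CropA.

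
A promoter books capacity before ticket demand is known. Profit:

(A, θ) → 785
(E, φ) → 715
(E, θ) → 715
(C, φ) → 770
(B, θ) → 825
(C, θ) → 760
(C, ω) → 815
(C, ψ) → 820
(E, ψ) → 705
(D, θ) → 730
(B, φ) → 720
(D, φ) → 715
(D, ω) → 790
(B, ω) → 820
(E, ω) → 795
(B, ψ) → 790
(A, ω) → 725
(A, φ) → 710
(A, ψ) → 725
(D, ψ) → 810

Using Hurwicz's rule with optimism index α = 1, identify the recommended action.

B

A: 1·785 + 0·710 = 785
B: 1·825 + 0·720 = 825
C: 1·820 + 0·760 = 820
D: 1·810 + 0·715 = 810
E: 1·795 + 0·705 = 795
Highest Hurwicz score = 825 → B.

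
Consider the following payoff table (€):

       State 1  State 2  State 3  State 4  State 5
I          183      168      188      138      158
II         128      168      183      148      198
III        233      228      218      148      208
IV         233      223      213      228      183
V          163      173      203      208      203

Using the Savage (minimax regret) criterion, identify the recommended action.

Column bests: State 1=233, State 2=228, State 3=218, State 4=228, State 5=208.
I regrets: 50, 60, 30, 90, 50 → max 90
II regrets: 105, 60, 35, 80, 10 → max 105
III regrets: 0, 0, 0, 80, 0 → max 80
IV regrets: 0, 5, 5, 0, 25 → max 25
V regrets: 70, 55, 15, 20, 5 → max 70
Smallest max regret = 25 → IV.

IV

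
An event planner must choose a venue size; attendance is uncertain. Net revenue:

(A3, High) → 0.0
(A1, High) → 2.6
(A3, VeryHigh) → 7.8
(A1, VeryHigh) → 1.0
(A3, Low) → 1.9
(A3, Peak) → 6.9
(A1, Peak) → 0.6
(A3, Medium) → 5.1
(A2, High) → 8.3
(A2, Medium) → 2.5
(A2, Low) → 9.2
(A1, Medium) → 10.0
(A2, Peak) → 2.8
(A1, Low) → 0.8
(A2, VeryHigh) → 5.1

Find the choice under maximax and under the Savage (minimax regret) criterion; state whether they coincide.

maximax → A1; minimax regret → A2 (disagree)

Row maxima: A1=10.0, A2=9.2, A3=7.8
Best best-case = 10.0 → A1.
Column bests: Low=9.2, Medium=10.0, High=8.3, VeryHigh=7.8, Peak=6.9.
A1 regrets: 8.4, 0.0, 5.7, 6.8, 6.3 → max 8.4
A2 regrets: 0.0, 7.5, 0.0, 2.7, 4.1 → max 7.5
A3 regrets: 7.3, 4.9, 8.3, 0.0, 0.0 → max 8.3
Smallest max regret = 7.5 → A2.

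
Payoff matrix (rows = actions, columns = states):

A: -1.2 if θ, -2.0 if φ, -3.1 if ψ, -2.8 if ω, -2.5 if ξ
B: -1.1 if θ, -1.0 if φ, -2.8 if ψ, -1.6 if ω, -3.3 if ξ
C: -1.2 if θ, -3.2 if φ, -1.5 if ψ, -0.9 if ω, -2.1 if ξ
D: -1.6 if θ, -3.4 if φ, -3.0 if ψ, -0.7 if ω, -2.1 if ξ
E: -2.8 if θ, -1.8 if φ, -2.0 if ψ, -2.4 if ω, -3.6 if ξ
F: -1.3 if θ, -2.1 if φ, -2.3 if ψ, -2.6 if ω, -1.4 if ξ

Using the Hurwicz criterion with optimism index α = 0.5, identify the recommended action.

A: 0.5·(-1.2) + 0.5·(-3.1) = -2.15
B: 0.5·(-1.0) + 0.5·(-3.3) = -2.15
C: 0.5·(-0.9) + 0.5·(-3.2) = -2.05
D: 0.5·(-0.7) + 0.5·(-3.4) = -2.05
E: 0.5·(-1.8) + 0.5·(-3.6) = -2.7
F: 0.5·(-1.3) + 0.5·(-2.6) = -1.95
Highest Hurwicz score = -1.95 → F.

F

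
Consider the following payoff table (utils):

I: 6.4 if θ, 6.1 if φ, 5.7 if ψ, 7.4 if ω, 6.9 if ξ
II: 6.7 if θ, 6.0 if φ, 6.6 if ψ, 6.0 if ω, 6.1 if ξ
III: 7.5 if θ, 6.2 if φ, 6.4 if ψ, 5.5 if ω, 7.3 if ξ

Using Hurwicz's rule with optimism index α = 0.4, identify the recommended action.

I: 0.4·7.4 + 0.6·5.7 = 6.38
II: 0.4·6.7 + 0.6·6.0 = 6.28
III: 0.4·7.5 + 0.6·5.5 = 6.3
Highest Hurwicz score = 6.38 → I.

I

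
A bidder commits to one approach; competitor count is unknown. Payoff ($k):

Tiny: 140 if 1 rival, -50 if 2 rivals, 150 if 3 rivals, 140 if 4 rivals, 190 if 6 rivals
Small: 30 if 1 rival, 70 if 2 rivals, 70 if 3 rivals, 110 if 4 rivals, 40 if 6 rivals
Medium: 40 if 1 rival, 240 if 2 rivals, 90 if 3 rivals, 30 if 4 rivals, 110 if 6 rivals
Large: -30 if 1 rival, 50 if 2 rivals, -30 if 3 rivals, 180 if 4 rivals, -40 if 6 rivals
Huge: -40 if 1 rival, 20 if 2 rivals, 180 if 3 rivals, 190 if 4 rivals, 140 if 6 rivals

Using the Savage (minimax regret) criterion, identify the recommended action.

Medium

Column bests: 1 rival=140, 2 rivals=240, 3 rivals=180, 4 rivals=190, 6 rivals=190.
Tiny regrets: 0, 290, 30, 50, 0 → max 290
Small regrets: 110, 170, 110, 80, 150 → max 170
Medium regrets: 100, 0, 90, 160, 80 → max 160
Large regrets: 170, 190, 210, 10, 230 → max 230
Huge regrets: 180, 220, 0, 0, 50 → max 220
Smallest max regret = 160 → Medium.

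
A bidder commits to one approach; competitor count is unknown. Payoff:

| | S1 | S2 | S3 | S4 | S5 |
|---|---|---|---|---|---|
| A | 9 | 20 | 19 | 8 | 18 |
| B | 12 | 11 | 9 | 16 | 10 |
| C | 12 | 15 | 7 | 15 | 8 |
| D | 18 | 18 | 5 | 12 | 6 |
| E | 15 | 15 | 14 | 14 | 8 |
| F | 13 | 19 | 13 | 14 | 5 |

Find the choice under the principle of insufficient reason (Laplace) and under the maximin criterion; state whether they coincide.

Row averages: A=14.8, B=11.6, C=11.4, D=11.8, E=13.2, F=12.8
Highest average = 14.8 → A.
Row minima: A=8, B=9, C=7, D=5, E=8, F=5
Best worst-case = 9 → B.

laplace → A; maximin → B (disagree)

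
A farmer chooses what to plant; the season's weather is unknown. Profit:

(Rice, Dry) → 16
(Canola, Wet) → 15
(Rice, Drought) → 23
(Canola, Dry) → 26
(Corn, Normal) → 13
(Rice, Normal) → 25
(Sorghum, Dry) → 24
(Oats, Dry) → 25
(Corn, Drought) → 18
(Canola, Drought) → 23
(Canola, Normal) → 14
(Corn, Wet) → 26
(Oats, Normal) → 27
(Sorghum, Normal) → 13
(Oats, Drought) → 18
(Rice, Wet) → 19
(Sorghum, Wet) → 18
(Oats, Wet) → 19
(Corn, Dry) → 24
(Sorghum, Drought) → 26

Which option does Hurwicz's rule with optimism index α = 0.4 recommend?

Oats

Sorghum: 0.4·26 + 0.6·13 = 18.2
Corn: 0.4·26 + 0.6·13 = 18.2
Canola: 0.4·26 + 0.6·14 = 18.8
Rice: 0.4·25 + 0.6·16 = 19.6
Oats: 0.4·27 + 0.6·18 = 21.6
Highest Hurwicz score = 21.6 → Oats.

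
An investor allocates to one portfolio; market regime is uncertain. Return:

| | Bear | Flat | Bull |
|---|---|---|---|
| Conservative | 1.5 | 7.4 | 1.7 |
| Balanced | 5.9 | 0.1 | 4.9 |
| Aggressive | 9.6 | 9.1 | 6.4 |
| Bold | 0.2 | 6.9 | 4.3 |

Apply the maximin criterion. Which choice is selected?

Aggressive

Row minima: Conservative=1.5, Balanced=0.1, Aggressive=6.4, Bold=0.2
Best worst-case = 6.4 → Aggressive.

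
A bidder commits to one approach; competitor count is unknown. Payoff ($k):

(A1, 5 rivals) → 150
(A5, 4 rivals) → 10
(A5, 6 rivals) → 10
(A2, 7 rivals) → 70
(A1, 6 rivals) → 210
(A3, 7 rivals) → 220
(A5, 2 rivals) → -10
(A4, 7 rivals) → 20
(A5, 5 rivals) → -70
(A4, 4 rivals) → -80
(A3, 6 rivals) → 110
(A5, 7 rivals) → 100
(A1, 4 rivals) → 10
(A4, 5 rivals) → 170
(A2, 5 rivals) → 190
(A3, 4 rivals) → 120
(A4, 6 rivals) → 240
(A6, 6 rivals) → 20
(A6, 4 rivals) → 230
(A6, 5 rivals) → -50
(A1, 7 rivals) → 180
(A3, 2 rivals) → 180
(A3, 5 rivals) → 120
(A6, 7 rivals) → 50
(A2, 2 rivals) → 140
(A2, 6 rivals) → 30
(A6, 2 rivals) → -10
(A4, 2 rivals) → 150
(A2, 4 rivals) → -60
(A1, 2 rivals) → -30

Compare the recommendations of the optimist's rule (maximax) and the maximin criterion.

Row maxima: A1=210, A2=190, A3=220, A4=240, A5=100, A6=230
Best best-case = 240 → A4.
Row minima: A1=-30, A2=-60, A3=110, A4=-80, A5=-70, A6=-50
Best worst-case = 110 → A3.

maximax → A4; maximin → A3 (disagree)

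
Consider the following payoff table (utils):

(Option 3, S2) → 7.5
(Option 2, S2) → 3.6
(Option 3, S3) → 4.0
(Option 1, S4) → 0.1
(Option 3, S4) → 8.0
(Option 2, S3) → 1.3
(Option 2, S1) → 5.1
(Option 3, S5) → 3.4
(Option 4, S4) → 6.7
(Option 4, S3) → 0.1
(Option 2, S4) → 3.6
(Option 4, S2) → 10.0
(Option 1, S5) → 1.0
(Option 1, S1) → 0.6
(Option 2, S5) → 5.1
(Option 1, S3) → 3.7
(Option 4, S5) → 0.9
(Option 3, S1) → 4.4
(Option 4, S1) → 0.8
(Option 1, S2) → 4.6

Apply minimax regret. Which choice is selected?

Option 3

Column bests: S1=5.1, S2=10.0, S3=4.0, S4=8.0, S5=5.1.
Option 1 regrets: 4.5, 5.4, 0.3, 7.9, 4.1 → max 7.9
Option 2 regrets: 0.0, 6.4, 2.7, 4.4, 0.0 → max 6.4
Option 3 regrets: 0.7, 2.5, 0.0, 0.0, 1.7 → max 2.5
Option 4 regrets: 4.3, 0.0, 3.9, 1.3, 4.2 → max 4.3
Smallest max regret = 2.5 → Option 3.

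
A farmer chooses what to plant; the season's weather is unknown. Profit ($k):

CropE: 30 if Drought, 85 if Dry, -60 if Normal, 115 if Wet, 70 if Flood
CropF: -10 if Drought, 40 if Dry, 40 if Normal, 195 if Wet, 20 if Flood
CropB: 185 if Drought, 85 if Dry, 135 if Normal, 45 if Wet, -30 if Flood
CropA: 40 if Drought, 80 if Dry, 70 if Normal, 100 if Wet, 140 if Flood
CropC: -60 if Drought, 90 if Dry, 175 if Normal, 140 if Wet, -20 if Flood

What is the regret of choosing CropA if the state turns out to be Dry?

Best payoff under Dry is 90.
Regret = 90 − 80 = 10.

10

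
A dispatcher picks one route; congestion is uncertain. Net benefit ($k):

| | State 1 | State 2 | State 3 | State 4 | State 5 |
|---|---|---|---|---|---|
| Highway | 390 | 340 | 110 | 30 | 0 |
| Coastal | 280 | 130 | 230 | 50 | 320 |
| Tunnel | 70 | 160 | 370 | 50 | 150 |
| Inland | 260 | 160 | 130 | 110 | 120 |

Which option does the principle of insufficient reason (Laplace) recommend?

Coastal

Row averages: Highway=174, Coastal=202, Tunnel=160, Inland=156
Highest average = 202 → Coastal.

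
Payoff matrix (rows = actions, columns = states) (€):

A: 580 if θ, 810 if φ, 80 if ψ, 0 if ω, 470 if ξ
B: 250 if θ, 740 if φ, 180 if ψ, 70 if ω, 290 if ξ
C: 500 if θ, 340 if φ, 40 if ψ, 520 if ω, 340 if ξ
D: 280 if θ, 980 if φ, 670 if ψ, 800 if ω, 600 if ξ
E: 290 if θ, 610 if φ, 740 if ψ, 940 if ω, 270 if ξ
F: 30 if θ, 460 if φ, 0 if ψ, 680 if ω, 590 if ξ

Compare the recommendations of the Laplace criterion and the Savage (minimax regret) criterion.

laplace → D; minimax regret → D (agree)

Row averages: A=388, B=306, C=348, D=666, E=570, F=352
Highest average = 666 → D.
Column bests: θ=580, φ=980, ψ=740, ω=940, ξ=600.
A regrets: 0, 170, 660, 940, 130 → max 940
B regrets: 330, 240, 560, 870, 310 → max 870
C regrets: 80, 640, 700, 420, 260 → max 700
D regrets: 300, 0, 70, 140, 0 → max 300
E regrets: 290, 370, 0, 0, 330 → max 370
F regrets: 550, 520, 740, 260, 10 → max 740
Smallest max regret = 300 → D.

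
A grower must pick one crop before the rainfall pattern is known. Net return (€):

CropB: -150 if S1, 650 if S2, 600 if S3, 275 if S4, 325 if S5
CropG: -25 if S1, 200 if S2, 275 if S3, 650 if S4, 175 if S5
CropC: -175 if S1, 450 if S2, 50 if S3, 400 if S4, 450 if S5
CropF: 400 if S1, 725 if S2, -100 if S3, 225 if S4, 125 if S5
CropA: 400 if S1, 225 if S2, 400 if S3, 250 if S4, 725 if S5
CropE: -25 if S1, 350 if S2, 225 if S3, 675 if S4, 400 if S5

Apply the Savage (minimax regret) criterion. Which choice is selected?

CropE

Column bests: S1=400, S2=725, S3=600, S4=675, S5=725.
CropB regrets: 550, 75, 0, 400, 400 → max 550
CropG regrets: 425, 525, 325, 25, 550 → max 550
CropC regrets: 575, 275, 550, 275, 275 → max 575
CropF regrets: 0, 0, 700, 450, 600 → max 700
CropA regrets: 0, 500, 200, 425, 0 → max 500
CropE regrets: 425, 375, 375, 0, 325 → max 425
Smallest max regret = 425 → CropE.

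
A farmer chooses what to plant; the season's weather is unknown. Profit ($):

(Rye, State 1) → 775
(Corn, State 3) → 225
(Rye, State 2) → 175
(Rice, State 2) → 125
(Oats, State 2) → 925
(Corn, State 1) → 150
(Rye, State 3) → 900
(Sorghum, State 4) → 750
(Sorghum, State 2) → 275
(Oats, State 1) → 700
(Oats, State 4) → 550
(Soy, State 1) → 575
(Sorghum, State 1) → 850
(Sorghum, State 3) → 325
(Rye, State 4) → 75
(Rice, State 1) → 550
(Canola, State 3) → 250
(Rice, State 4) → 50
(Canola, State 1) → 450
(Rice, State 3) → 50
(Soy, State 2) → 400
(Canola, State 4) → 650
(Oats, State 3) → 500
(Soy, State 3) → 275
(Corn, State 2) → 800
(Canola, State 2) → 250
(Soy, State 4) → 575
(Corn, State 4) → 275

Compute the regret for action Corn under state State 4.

475

Best payoff under State 4 is 750.
Regret = 750 − 275 = 475.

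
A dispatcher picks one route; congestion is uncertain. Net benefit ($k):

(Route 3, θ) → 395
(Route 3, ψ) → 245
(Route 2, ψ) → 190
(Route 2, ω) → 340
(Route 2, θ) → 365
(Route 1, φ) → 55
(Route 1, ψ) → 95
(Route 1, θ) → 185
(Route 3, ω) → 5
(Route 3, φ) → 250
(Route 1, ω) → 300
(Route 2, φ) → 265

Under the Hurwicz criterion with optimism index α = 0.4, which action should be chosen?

Route 1: 0.4·300 + 0.6·55 = 153
Route 2: 0.4·365 + 0.6·190 = 260
Route 3: 0.4·395 + 0.6·5 = 161
Highest Hurwicz score = 260 → Route 2.

Route 2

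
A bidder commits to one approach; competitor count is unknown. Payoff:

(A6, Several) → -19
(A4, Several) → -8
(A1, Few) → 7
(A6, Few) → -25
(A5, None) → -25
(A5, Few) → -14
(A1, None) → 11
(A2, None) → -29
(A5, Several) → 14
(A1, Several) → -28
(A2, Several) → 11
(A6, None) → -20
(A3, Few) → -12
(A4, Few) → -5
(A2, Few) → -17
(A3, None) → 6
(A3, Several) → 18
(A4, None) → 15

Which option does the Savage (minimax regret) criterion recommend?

A3

Column bests: None=15, Few=7, Several=18.
A1 regrets: 4, 0, 46 → max 46
A2 regrets: 44, 24, 7 → max 44
A3 regrets: 9, 19, 0 → max 19
A4 regrets: 0, 12, 26 → max 26
A5 regrets: 40, 21, 4 → max 40
A6 regrets: 35, 32, 37 → max 37
Smallest max regret = 19 → A3.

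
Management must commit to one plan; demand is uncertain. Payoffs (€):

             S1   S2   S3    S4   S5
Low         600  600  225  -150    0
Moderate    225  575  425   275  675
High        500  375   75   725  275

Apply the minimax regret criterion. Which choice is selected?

Column bests: S1=600, S2=600, S3=425, S4=725, S5=675.
Low regrets: 0, 0, 200, 875, 675 → max 875
Moderate regrets: 375, 25, 0, 450, 0 → max 450
High regrets: 100, 225, 350, 0, 400 → max 400
Smallest max regret = 400 → High.

High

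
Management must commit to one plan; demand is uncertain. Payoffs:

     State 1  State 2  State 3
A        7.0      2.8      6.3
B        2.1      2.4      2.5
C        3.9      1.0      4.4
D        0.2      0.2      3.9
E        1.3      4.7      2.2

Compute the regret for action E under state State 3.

4.1

Best payoff under State 3 is 6.3.
Regret = 6.3 − 2.2 = 4.1.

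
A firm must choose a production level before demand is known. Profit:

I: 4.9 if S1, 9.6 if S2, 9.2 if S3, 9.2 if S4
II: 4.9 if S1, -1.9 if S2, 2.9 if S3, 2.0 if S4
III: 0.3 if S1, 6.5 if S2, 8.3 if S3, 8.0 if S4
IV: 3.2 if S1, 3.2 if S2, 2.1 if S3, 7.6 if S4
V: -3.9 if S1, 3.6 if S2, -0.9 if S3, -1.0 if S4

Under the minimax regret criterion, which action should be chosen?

Column bests: S1=4.9, S2=9.6, S3=9.2, S4=9.2.
I regrets: 0.0, 0.0, 0.0, 0.0 → max 0.0
II regrets: 0.0, 11.5, 6.3, 7.2 → max 11.5
III regrets: 4.6, 3.1, 0.9, 1.2 → max 4.6
IV regrets: 1.7, 6.4, 7.1, 1.6 → max 7.1
V regrets: 8.8, 6.0, 10.1, 10.2 → max 10.2
Smallest max regret = 0.0 → I.

I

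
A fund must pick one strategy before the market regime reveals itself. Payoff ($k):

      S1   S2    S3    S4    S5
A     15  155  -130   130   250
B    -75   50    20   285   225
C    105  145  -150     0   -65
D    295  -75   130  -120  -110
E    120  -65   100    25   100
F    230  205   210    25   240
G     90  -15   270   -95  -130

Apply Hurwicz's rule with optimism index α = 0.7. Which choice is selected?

B

A: 0.7·250 + 0.3·(-130) = 136
B: 0.7·285 + 0.3·(-75) = 177
C: 0.7·145 + 0.3·(-150) = 56.5
D: 0.7·295 + 0.3·(-120) = 170.5
E: 0.7·120 + 0.3·(-65) = 64.5
F: 0.7·240 + 0.3·25 = 175.5
G: 0.7·270 + 0.3·(-130) = 150
Highest Hurwicz score = 177 → B.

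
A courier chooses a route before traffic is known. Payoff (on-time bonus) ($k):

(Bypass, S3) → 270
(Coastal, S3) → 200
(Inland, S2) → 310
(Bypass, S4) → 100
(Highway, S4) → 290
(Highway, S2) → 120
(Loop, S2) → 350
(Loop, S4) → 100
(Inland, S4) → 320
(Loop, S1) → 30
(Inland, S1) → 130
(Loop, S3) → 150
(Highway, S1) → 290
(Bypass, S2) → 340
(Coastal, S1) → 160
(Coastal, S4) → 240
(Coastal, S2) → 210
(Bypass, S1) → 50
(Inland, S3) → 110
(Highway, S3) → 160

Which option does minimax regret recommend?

Column bests: S1=290, S2=350, S3=270, S4=320.
Bypass regrets: 240, 10, 0, 220 → max 240
Inland regrets: 160, 40, 160, 0 → max 160
Coastal regrets: 130, 140, 70, 80 → max 140
Highway regrets: 0, 230, 110, 30 → max 230
Loop regrets: 260, 0, 120, 220 → max 260
Smallest max regret = 140 → Coastal.

Coastal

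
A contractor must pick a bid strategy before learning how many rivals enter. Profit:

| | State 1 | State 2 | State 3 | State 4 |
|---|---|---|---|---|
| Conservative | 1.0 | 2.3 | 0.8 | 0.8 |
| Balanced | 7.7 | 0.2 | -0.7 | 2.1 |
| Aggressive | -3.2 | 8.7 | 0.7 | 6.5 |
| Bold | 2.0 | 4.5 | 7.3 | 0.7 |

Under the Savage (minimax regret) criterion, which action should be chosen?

Bold

Column bests: State 1=7.7, State 2=8.7, State 3=7.3, State 4=6.5.
Conservative regrets: 6.7, 6.4, 6.5, 5.7 → max 6.7
Balanced regrets: 0.0, 8.5, 8.0, 4.4 → max 8.5
Aggressive regrets: 10.9, 0.0, 6.6, 0.0 → max 10.9
Bold regrets: 5.7, 4.2, 0.0, 5.8 → max 5.8
Smallest max regret = 5.8 → Bold.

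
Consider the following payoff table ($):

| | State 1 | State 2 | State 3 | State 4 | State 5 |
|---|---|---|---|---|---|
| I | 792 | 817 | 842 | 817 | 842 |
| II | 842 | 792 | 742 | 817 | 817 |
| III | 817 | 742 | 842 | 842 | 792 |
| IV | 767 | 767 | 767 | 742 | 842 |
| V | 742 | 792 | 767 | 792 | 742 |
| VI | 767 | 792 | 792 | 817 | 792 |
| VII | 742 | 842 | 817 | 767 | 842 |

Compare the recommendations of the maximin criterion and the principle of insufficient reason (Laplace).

maximin → I; laplace → I (agree)

Row minima: I=792, II=742, III=742, IV=742, V=742, VI=767, VII=742
Best worst-case = 792 → I.
Row averages: I=822, II=802, III=807, IV=777, V=767, VI=792, VII=802
Highest average = 822 → I.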